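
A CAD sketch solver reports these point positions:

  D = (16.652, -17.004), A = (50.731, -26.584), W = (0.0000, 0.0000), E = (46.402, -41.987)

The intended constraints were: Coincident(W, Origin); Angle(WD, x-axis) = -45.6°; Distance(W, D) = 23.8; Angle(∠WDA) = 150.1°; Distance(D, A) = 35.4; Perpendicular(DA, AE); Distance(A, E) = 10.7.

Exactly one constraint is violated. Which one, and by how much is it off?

Distance(A, E) = 10.7 — off by 5.30.

W = (0.00, 0.00) ✓; WD at -45.60° ✓; |WD| = 23.80 ✓; ∠WDA = 150.1° ✓; |DA| = 35.40 ✓; ∠(DA, AE) = 90.00° ✓; |AE| = 16.00 ✗.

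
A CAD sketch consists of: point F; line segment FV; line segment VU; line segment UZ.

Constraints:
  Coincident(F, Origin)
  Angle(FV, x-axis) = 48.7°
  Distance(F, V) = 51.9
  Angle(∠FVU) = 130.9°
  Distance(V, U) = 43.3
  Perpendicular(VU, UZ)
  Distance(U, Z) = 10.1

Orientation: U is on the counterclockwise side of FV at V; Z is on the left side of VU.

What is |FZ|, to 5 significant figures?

82.588

F is at the origin; FV runs at 48.7° with length 51.9, so V = 51.9·(cos 48.7°, sin 48.7°) = (34.254, 38.991). ∠FVU = 130.9°, so VU runs at 48.7° + (180° − 130.9°) = 97.800° from the x-axis; with |VU| = 43.3, U = V + 43.3·(cos 97.800°, sin 97.800°) = (28.378, 81.890). VU ⟂ UZ; with |UZ| = 10.1 on the left of VU, Z = U + 10.1·(-0.99075, -0.13572) = (18.371, 80.519). Then |FZ| = |Z − F| = 82.588.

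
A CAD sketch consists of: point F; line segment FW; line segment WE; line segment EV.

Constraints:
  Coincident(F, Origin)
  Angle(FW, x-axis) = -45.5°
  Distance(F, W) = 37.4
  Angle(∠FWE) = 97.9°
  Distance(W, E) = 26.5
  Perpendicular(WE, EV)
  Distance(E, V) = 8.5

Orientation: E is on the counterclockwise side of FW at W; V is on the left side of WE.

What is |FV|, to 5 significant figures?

42.614

∠FWE = 97.9°, so WE runs at -45.5° + (180° − 97.9°) = 36.600° from the x-axis; with |WE| = 26.5, E = W + 26.5·(cos 36.600°, sin 36.600°) = (47.489, -10.876). WE is perpendicular to EV; with |EV| = 8.5 on the left of WE, V = E + 8.5·(-0.59622, 0.80282) = (42.421, -4.0517). Then |FV| = |V − F| = 42.614.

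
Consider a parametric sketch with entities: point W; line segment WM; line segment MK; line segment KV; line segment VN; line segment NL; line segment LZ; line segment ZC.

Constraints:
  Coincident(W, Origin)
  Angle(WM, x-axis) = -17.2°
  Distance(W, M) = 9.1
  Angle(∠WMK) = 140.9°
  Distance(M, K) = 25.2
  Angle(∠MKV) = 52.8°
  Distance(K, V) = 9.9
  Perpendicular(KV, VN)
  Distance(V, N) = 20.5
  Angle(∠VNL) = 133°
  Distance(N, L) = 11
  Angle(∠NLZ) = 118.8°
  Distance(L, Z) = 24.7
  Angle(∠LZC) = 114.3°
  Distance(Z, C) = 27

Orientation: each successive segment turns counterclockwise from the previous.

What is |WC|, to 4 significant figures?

56.45

∠NLZ = 118.8° gives LZ at -12.70° from the x-axis; with |LZ| = 24.7, Z = (40.20, -21.80). ∠LZC = 114.3° gives ZC at 53.00° from the x-axis; with |ZC| = 27.0, C = (56.45, -0.2335). Then |WC| = |C − W| = 56.45.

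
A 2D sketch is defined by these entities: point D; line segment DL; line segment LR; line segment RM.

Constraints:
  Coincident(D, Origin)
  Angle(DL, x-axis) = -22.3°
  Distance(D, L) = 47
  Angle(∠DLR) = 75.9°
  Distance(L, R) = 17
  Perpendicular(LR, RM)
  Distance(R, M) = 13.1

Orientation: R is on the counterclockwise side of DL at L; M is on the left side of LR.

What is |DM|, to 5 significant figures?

32.955

∠DLR = 75.9°, so LR runs at -22.3° + (180° − 75.9°) = 81.800° from the x-axis; with |LR| = 17.0, R = L + 17.0·(cos 81.800°, sin 81.800°) = (45.910, -1.0082). LR is perpendicular to RM; with |RM| = 13.1 on the left of LR, M = R + 13.1·(-0.98978, 0.14263) = (32.943, 0.86020). Then |DM| = |M − D| = 32.955.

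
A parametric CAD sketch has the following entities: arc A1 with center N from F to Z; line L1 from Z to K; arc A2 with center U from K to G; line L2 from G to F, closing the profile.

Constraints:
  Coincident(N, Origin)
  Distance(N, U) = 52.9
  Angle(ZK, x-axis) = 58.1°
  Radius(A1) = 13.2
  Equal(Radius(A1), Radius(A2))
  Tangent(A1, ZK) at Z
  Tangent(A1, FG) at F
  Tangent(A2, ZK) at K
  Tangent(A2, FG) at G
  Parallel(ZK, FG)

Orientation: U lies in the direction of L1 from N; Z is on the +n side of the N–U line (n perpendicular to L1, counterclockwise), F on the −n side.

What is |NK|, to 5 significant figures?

54.522

The slot axis is L1's direction at 58.1°, so u = (cos 58.1°, sin 58.1°) = (0.52844, 0.84897) and n = (−sin 58.1°, cos 58.1°) = (-0.84897, 0.52844). N is at the origin and U lies 52.9 along u from N, so U = 52.9·u = (27.954, 44.911). Tangency of A1 to both parallel lines with radius 13.2 puts Z and F at N ± 13.2·n: Z = (-11.206, 6.9754), F = (11.206, -6.9754). Equal radii place K and G the same way about U: K = U + 13.2·n = (16.748, 51.886), G = U − 13.2·n = (39.161, 37.935). Then |NK| = |K − N| = 54.522.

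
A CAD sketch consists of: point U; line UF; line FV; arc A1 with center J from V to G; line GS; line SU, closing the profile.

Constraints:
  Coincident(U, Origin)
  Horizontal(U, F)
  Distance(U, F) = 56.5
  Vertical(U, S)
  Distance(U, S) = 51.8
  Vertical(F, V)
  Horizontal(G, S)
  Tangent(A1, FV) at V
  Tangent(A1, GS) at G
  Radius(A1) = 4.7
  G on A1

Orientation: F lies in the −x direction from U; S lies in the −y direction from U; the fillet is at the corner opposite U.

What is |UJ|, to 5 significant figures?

70.012

U and S share the same x with |US| = 51.8 and S on the −y side, so S = (0.0000, -51.800). The virtual corner opposite U is at (-56.500, -51.800). Since A1 is tangent to FV there, JV ⟂ FV and tangency of A1 to GS means the radius JG is perpendicular to GS, with radius 4.7, so the center J sits 4.7 in from both sides at J = (-51.800, -47.100). Then |UJ| = |J − U| = 70.012.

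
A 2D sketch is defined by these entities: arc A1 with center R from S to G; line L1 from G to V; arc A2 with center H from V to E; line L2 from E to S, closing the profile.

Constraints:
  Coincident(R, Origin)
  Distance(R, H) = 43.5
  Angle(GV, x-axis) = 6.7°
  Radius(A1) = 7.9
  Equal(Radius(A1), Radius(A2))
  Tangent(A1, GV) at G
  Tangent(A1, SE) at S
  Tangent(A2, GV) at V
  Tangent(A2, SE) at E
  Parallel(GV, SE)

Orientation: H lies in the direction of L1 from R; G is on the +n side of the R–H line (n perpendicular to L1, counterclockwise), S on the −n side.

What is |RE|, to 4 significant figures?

44.21

The slot axis is L1's direction at 6.7°, so u = (cos 6.7°, sin 6.7°) = (0.9932, 0.1167) and n = (−sin 6.7°, cos 6.7°) = (-0.1167, 0.9932). R is at the origin and H lies 43.5 along u from R, so H = 43.5·u = (43.20, 5.075). Tangency of A1 to both parallel lines with radius 7.9 puts G and S at R ± 7.9·n: G = (-0.9217, 7.846), S = (0.9217, -7.846). Equal radii place V and E the same way about H: V = H + 7.9·n = (42.28, 12.92), E = H − 7.9·n = (44.12, -2.771). Then |RE| = |E − R| = 44.21.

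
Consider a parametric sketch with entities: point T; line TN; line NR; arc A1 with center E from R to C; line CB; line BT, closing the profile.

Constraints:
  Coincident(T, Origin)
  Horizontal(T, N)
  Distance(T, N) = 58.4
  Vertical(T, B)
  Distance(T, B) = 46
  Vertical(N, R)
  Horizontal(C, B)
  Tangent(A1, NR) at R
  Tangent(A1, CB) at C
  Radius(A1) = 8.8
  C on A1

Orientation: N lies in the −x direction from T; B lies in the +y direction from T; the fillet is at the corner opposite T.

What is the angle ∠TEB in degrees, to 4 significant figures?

46.93°

T is at the origin; TN is horizontal with |TN| = 58.4 and N on the −x side, so N = (-58.40, 0.000). T and B share the same x with |TB| = 46.0 and B on the +y side, so B = (0.000, 46.00). The virtual corner opposite T is at (-58.40, 46.00). Tangency of A1 to NR means the radius ER is perpendicular to NR and since A1 is tangent to CB there, EC ⟂ CB, with radius 8.8, so the center E sits 8.8 in from both sides at E = (-49.60, 37.20). Then cos ∠TEB = ET·EB / (|ET||EB|), giving 46.93°.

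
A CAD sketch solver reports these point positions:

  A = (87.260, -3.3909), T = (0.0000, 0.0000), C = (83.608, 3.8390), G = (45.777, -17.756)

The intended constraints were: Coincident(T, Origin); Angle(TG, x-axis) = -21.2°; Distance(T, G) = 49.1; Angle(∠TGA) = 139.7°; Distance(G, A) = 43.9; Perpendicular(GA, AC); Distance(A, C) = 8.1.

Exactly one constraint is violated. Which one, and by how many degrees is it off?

Perpendicular(GA, AC) — off by 7.70°.

T = (0.00, 0.00) ✓; TG at -21.20° ✓; |TG| = 49.10 ✓; ∠TGA = 139.7° ✓; |GA| = 43.90 ✓; ∠(GA, AC) = 97.70° ✗; |AC| = 8.100 ✓.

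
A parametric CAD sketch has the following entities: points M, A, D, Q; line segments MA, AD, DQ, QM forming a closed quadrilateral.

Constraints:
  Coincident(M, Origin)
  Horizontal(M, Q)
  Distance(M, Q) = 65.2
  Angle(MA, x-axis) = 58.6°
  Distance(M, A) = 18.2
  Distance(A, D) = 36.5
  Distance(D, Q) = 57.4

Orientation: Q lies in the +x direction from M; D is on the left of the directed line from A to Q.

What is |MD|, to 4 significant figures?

54.68

Checks: |MQ| = 65.20 ✓; |MA| = 18.20 ✓; |AD| = 36.50 ✓; |DQ| = 57.40 ✓.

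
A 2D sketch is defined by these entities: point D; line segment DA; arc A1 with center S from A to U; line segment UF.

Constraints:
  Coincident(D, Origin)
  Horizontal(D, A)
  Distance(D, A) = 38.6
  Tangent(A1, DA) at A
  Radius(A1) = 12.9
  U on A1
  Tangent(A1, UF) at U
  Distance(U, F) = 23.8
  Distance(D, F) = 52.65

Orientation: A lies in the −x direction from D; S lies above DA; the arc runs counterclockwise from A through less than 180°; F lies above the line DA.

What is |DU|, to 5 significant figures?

31.632

D is at the origin; DA is horizontal with |DA| = 38.6 and A on the −x side, so A = (-38.600, 0.0000). The tangent condition forces SA to be normal to DA, so S = A + (0, 12.9) = (-38.600, 12.900). Since SU ⟂ UF (tangency), |SF| = √(12.9² + 23.8²) = 27.071 regardless of where U sits on A1. So F lies on both circle(D, 52.65) and circle(S, 27.071); the above-DA intersection is F = (-34.610, 39.676). U is the foot of the tangent from F: U = (-26.477, 17.309).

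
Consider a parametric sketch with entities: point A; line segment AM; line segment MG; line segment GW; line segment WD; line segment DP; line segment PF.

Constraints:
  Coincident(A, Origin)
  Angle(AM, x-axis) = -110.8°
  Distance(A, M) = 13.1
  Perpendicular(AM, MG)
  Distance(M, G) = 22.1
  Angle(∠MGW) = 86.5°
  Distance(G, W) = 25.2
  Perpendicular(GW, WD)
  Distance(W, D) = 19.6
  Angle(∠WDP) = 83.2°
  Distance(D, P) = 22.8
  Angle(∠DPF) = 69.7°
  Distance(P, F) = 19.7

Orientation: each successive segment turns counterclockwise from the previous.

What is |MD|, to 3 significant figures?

24.0

∠MGW = 86.5° gives GW at 72.7° from the x-axis; with |GW| = 25.2, W = (23.5, 3.97). GW is perpendicular to WD, so WD runs at 163°; with |WD| = 19.6, D = (4.79, 9.79). Then |MD| = |D − M| = 24.0.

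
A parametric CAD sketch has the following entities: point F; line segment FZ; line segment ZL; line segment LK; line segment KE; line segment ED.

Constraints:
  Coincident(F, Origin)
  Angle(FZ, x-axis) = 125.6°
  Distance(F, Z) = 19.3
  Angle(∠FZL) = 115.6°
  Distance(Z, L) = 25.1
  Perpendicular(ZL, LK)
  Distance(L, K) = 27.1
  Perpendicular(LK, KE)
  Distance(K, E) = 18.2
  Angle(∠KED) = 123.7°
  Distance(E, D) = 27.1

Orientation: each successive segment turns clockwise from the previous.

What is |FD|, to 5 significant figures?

12.853

F is at the origin; FZ runs at 125.6° with length 19.3, so Z = (-11.235, 15.693). ∠FZL = 115.6° gives ZL at 61.200° from the x-axis; with |ZL| = 25.1, L = (0.85704, 37.688). The perpendicularity gives LK at right angles to ZL, so LK runs at -28.800°; with |LK| = 27.1, K = (24.605, 24.633). LK ⟂ KE, so KE runs at -118.80°; with |KE| = 18.2, E = (15.837, 8.6838). ∠KED = 123.7° gives ED at -175.10° from the x-axis; with |ED| = 27.1, D = (-11.164, 6.3690). Then |FD| = |D − F| = 12.853.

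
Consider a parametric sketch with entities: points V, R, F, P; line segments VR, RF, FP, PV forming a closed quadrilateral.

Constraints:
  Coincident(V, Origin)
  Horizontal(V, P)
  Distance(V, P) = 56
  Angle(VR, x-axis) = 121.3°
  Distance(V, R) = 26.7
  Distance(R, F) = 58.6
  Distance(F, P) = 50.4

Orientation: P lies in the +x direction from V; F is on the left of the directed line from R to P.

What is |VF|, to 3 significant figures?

61.7

V is at the origin; V and P share the same y with |VP| = 56.0 and P in +x, so P = (56.0, 0). VR runs at 121.3° with |VR| = 26.7, so R = (-13.9, 22.8). F is determined by |RF| = 58.6 and |FP| = 50.4 together: it lies at the intersection of circle(R, 58.6) and circle(P, 50.4). With |RP| = 73.5, the foot of the radical line on RP is 42.8 from R and the perpendicular offset is √(58.6² − 42.8²) = 40.0. Taking the left-of-RP solution: F = (39.3, 47.5).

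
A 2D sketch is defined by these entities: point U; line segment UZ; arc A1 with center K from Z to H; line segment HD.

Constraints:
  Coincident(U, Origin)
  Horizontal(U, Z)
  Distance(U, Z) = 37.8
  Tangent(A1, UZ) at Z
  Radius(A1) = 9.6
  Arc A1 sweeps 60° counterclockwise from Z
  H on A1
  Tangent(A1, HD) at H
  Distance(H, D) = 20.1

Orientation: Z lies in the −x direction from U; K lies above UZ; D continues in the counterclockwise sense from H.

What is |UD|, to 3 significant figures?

29.5

On A1, Z sits at bearing -90° from K; a 60° counterclockwise sweep puts H at bearing -30°, so H = K + 9.6·(cos -30°, sin -30°) = (-29.5, 4.80). A1 meets HD tangentially, so KH is at right angles to HD, so HD runs along (−sin -30°, cos -30°); with |HD| = 20.1, D = (-19.4, 22.2). Then |UD| = |D − U| = 29.5.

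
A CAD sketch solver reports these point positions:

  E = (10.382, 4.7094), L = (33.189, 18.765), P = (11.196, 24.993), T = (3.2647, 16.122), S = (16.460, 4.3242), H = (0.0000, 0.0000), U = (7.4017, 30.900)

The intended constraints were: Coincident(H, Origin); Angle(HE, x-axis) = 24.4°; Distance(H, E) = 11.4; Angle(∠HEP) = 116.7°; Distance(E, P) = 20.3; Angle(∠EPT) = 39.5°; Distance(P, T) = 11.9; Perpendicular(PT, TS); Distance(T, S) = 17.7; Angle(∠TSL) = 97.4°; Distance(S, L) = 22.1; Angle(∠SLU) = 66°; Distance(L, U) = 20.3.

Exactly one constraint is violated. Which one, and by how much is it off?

Distance(L, U) = 20.3 — off by 8.20.

H = (0.00, 0.00) ✓; HE at 24.40° ✓; |HE| = 11.40 ✓; ∠HEP = 116.7° ✓; |EP| = 20.30 ✓; ∠EPT = 39.50° ✓; |PT| = 11.90 ✓; ∠(PT, TS) = 90.00° ✓; |TS| = 17.70 ✓; ∠TSL = 97.40° ✓; |SL| = 22.10 ✓; ∠SLU = 66.00° ✓; |LU| = 28.50 ✗.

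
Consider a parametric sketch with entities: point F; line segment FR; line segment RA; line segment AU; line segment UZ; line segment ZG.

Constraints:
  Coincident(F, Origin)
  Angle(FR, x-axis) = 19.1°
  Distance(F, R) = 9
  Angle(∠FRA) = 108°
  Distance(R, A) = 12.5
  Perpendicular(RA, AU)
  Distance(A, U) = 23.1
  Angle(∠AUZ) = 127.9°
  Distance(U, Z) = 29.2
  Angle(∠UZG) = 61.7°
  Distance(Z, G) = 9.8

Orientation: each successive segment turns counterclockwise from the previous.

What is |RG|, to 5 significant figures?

33.654

∠AUZ = 127.9° gives UZ at -126.80° from the x-axis; with |UZ| = 29.2, Z = (-32.323, -8.3822). ∠UZG = 61.7° gives ZG at -8.5000° from the x-axis; with |ZG| = 9.8, G = (-22.630, -9.8307). Then |RG| = |G − R| = 33.654.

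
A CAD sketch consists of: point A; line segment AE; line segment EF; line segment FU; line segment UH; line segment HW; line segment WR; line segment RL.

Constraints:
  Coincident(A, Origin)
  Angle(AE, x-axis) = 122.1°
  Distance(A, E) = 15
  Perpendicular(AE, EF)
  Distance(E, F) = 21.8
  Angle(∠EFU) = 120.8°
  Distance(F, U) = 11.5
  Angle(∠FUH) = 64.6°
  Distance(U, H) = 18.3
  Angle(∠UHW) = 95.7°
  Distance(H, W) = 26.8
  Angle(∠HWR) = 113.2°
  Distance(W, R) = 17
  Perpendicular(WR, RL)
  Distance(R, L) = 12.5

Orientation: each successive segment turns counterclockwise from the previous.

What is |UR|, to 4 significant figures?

35.41

∠UHW = 95.7° gives HW at 111.0° from the x-axis; with |HW| = 26.8, W = (-19.43, 22.87). ∠HWR = 113.2° gives WR at 177.8° from the x-axis; with |WR| = 17.0, R = (-36.42, 23.52). Then |UR| = |R − U| = 35.41.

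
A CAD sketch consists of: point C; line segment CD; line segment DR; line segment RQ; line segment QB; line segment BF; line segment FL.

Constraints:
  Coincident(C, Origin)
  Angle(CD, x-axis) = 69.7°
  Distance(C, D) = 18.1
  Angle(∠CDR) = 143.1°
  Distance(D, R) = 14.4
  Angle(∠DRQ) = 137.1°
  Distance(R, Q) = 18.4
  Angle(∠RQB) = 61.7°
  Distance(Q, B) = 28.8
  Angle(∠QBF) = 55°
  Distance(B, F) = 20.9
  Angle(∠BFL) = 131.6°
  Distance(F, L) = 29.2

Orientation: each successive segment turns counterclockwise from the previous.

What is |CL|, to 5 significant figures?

52.020

C is at the origin; CD runs at 69.7° with length 18.1, so D = (6.2795, 16.976). ∠CDR = 143.1° gives DR at 106.60° from the x-axis; with |DR| = 14.4, R = (2.1656, 30.776). ∠DRQ = 137.1° gives RQ at 149.50° from the x-axis; with |RQ| = 18.4, Q = (-13.688, 40.114). ∠RQB = 61.7° gives QB at -92.200° from the x-axis; with |QB| = 28.8, B = (-14.794, 11.336). ∠QBF = 55.0° gives BF at 32.800° from the x-axis; with |BF| = 20.9, F = (2.7739, 22.657). ∠BFL = 131.6° gives FL at 81.200° from the x-axis; with |FL| = 29.2, L = (7.2411, 51.514). Then |CL| = |L − C| = 52.020.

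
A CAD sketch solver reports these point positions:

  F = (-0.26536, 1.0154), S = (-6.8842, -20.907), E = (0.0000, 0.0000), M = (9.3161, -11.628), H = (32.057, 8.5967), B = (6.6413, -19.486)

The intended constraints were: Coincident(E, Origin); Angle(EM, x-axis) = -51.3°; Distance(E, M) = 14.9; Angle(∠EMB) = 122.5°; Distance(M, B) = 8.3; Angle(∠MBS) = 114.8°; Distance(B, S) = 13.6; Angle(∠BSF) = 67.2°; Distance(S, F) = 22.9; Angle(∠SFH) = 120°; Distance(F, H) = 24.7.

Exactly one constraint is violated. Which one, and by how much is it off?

Distance(F, H) = 24.7 — off by 8.50.

E = (0.00, 0.00) ✓; EM at -51.30° ✓; |EM| = 14.90 ✓; ∠EMB = 122.5° ✓; |MB| = 8.301 ✓; ∠MBS = 114.8° ✓; |BS| = 13.60 ✓; ∠BSF = 67.20° ✓; |SF| = 22.90 ✓; ∠SFH = 120.0° ✓; |FH| = 33.20 ✗.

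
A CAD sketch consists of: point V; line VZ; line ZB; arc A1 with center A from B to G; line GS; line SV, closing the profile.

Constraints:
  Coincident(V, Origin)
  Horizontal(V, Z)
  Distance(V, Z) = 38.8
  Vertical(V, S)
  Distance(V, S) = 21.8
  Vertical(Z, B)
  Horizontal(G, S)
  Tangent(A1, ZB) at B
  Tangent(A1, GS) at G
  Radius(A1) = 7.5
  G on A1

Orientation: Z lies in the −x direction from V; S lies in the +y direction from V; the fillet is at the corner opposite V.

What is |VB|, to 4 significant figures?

41.35

V is at the origin; V and Z share the same y with |VZ| = 38.8 and Z on the −x side, so Z = (-38.80, 0.000). V and S share the same x with |VS| = 21.8 and S on the +y side, so S = (0.000, 21.80). The virtual corner opposite V is at (-38.80, 21.80). Tangency of A1 to ZB means the radius AB is perpendicular to ZB and A1 meets GS tangentially, so AG is at right angles to GS, with radius 7.5, so the center A sits 7.5 in from both sides at A = (-31.30, 14.30). That places the tangent points at B = (-38.80, 14.30) on ZB and G = (-31.30, 21.80) on GS. Then |VB| = |B − V| = 41.35.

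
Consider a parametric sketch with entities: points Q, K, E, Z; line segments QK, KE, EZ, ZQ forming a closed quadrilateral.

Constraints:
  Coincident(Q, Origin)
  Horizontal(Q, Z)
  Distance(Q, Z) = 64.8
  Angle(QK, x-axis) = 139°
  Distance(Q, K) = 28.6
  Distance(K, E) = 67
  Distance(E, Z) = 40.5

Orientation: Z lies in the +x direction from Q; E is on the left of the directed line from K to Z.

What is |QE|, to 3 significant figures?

55.5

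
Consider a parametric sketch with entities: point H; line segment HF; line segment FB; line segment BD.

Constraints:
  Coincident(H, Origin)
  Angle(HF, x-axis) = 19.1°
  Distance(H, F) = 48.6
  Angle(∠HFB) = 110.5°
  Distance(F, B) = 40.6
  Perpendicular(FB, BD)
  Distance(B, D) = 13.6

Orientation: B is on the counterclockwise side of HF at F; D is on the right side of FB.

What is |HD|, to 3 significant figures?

82.6

H is at the origin; HF runs at 19.1° with length 48.6, so F = 48.6·(cos 19.1°, sin 19.1°) = (45.9, 15.9). ∠HFB = 110.5°, so FB runs at 19.1° + (180° − 110.5°) = 88.6° from the x-axis; with |FB| = 40.6, B = F + 40.6·(cos 88.6°, sin 88.6°) = (46.9, 56.5). FB is perpendicular to BD; with |BD| = 13.6 on the right of FB, D = B + 13.6·(1.00, -0.0244) = (60.5, 56.2). Then |HD| = |D − H| = 82.6.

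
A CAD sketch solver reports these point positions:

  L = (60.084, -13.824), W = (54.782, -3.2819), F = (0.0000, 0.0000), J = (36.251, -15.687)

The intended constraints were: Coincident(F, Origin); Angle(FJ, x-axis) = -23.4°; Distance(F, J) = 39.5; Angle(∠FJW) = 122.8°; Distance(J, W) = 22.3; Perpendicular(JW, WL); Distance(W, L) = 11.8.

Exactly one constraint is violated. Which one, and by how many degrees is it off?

Perpendicular(JW, WL) — off by 7.10°.

F = (0.00, 0.00) ✓; FJ at -23.40° ✓; |FJ| = 39.50 ✓; ∠FJW = 122.8° ✓; |JW| = 22.30 ✓; ∠(JW, WL) = 97.10° ✗; |WL| = 11.80 ✓.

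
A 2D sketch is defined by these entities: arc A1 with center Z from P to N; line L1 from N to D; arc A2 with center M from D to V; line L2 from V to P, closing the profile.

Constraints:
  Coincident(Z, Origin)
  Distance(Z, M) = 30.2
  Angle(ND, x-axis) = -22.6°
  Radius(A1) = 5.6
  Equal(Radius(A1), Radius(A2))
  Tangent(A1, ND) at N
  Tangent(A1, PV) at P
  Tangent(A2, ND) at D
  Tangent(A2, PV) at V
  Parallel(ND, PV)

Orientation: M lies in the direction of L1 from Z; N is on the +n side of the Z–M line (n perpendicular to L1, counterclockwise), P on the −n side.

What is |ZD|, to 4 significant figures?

30.71

Tangency of A1 to both parallel lines with radius 5.6 puts N and P at Z ± 5.6·n: N = (2.152, 5.170), P = (-2.152, -5.170). Equal radii place D and V the same way about M: D = M + 5.6·n = (30.03, -6.436), V = M − 5.6·n = (25.73, -16.78). Then |ZD| = |D − Z| = 30.71.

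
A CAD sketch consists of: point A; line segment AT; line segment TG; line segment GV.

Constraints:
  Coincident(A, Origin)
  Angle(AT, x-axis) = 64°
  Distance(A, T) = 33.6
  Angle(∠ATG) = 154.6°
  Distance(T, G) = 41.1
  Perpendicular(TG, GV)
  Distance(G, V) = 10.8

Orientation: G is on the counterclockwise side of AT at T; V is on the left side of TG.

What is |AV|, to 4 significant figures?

71.54

A is at the origin; AT runs at 64.0° with length 33.6, so T = 33.6·(cos 64.0°, sin 64.0°) = (14.73, 30.20). ∠ATG = 154.6°, so TG runs at 64.0° + (180° − 154.6°) = 89.40° from the x-axis; with |TG| = 41.1, G = T + 41.1·(cos 89.40°, sin 89.40°) = (15.16, 71.30). TG is perpendicular to GV; with |GV| = 10.8 on the left of TG, V = G + 10.8·(-0.9999, 0.01047) = (4.360, 71.41). Then |AV| = |V − A| = 71.54.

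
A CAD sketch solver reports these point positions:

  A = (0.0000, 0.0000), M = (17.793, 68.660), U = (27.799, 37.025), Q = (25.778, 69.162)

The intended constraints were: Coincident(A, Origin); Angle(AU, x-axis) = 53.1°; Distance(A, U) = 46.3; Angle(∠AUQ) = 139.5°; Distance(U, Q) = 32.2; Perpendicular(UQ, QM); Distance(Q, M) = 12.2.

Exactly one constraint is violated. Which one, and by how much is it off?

Distance(Q, M) = 12.2 — off by 4.20.

A = (0.00, 0.00) ✓; AU at 53.10° ✓; |AU| = 46.30 ✓; ∠AUQ = 139.5° ✓; |UQ| = 32.20 ✓; ∠(UQ, QM) = 90.00° ✓; |QM| = 8.001 ✗.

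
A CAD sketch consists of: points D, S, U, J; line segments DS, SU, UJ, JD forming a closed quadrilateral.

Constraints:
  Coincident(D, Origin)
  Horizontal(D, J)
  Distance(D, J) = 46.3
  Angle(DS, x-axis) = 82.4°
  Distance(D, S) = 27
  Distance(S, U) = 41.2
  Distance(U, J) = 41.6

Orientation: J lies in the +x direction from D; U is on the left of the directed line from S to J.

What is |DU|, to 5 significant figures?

59.028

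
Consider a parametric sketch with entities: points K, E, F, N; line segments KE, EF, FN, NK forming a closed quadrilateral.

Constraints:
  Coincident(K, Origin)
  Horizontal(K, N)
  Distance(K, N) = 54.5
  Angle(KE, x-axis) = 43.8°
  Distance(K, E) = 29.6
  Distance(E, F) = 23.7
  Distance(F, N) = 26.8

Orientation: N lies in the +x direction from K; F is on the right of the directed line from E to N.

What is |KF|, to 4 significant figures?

27.90

K is at the origin; K and N share the same y with |KN| = 54.5 and N in +x, so N = (54.5, 0). KE runs at 43.8° with |KE| = 29.6, so E = (21.36, 20.49). F is determined by |EF| = 23.7 and |FN| = 26.8 together: it lies at the intersection of circle(E, 23.7) and circle(N, 26.8). With |EN| = 38.96, the foot of the radical line on EN is 17.47 from E and the perpendicular offset is √(23.7² − 17.47²) = 16.02. Taking the right-of-EN solution: F = (27.80, -2.322).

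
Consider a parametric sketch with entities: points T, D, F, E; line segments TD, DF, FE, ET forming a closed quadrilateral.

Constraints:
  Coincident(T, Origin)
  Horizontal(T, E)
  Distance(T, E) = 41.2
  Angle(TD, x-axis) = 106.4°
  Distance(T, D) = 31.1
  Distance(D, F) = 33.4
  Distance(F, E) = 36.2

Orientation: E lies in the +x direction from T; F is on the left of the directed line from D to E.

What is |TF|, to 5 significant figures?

40.436

Checks: |DF| = 33.40 ✓; |FE| = 36.20 ✓.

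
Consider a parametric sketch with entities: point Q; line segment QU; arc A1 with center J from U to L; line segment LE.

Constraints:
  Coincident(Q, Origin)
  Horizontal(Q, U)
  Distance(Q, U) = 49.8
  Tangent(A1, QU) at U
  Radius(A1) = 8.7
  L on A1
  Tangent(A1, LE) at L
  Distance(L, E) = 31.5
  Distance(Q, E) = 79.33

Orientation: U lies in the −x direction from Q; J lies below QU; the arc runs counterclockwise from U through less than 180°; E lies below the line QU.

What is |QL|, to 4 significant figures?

57.62

Checks: |JL| = 8.700 ✓; ∠(JL, LE) = 90.00° ✓; |LE| = 31.50 ✓; |QE| = 79.33 ✓.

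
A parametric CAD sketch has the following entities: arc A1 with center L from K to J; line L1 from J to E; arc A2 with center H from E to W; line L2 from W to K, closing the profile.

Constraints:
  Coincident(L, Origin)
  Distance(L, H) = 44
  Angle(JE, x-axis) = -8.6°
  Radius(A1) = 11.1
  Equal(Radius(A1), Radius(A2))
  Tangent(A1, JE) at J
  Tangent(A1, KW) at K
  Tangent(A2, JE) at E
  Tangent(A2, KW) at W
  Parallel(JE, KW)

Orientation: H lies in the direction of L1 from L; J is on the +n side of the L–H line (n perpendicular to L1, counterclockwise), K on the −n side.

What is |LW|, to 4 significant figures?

45.38

Tangency of A1 to both parallel lines with radius 11.1 puts J and K at L ± 11.1·n: J = (1.660, 10.98), K = (-1.660, -10.98). Equal radii place E and W the same way about H: E = H + 11.1·n = (45.17, 4.396), W = H − 11.1·n = (41.85, -17.55). Then |LW| = |W − L| = 45.38.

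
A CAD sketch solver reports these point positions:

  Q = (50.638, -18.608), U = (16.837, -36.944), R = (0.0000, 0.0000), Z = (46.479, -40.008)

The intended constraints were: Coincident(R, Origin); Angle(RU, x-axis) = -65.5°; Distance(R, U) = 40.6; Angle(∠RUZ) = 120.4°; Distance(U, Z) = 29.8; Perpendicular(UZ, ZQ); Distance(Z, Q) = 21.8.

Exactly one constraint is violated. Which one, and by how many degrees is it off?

Perpendicular(UZ, ZQ) — off by 5.10°.

R = (0.00, 0.00) ✓; RU at -65.50° ✓; |RU| = 40.60 ✓; ∠RUZ = 120.4° ✓; |UZ| = 29.80 ✓; ∠(UZ, ZQ) = 84.90° ✗; |ZQ| = 21.80 ✓.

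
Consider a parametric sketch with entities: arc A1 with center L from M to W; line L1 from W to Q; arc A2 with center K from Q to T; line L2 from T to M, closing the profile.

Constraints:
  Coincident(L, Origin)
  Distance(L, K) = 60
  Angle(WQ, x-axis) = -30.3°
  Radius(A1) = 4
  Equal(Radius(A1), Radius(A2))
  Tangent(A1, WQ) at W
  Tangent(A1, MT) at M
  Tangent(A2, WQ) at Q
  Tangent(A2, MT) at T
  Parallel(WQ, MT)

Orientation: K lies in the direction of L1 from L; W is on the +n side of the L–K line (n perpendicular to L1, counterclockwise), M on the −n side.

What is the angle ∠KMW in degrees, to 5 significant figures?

86.186°

The slot axis is L1's direction at -30.3°, so u = (cos -30.3°, sin -30.3°) = (0.86340, -0.50453) and n = (−sin -30.3°, cos -30.3°) = (0.50453, 0.86340). L is at the origin and K lies 60.0 along u from L, so K = 60.0·u = (51.804, -30.272). Tangency of A1 to both parallel lines with radius 4.0 puts W and M at L ± 4.0·n: W = (2.0181, 3.4536), M = (-2.0181, -3.4536). Then cos ∠KMW = MK·MW / (|MK||MW|), giving 86.186°.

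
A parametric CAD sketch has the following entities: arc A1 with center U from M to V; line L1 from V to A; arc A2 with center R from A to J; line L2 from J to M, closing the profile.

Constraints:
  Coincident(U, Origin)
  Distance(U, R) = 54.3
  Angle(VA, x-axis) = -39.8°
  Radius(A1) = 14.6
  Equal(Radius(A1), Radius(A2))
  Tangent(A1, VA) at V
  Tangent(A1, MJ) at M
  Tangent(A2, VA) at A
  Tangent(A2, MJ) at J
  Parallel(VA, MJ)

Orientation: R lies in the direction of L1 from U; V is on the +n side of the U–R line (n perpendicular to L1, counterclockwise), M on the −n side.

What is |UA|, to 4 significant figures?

56.23

The slot axis is L1's direction at -39.8°, so u = (cos -39.8°, sin -39.8°) = (0.7683, -0.6401) and n = (−sin -39.8°, cos -39.8°) = (0.6401, 0.7683). U is at the origin and R lies 54.3 along u from U, so R = 54.3·u = (41.72, -34.76). Tangency of A1 to both parallel lines with radius 14.6 puts V and M at U ± 14.6·n: V = (9.346, 11.22), M = (-9.346, -11.22). Equal radii place A and J the same way about R: A = R + 14.6·n = (51.06, -23.54), J = R − 14.6·n = (32.37, -45.97). Then |UA| = |A − U| = 56.23.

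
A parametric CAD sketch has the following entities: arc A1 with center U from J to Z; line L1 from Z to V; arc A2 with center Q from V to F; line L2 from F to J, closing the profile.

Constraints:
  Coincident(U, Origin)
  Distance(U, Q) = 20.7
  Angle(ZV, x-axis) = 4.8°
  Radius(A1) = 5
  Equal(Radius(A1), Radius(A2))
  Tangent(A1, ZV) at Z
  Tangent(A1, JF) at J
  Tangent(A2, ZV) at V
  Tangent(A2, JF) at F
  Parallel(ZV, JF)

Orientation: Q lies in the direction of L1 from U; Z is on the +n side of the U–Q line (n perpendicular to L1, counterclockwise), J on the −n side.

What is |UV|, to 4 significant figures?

21.30

The slot axis is L1's direction at 4.8°, so u = (cos 4.8°, sin 4.8°) = (0.9965, 0.08368) and n = (−sin 4.8°, cos 4.8°) = (-0.08368, 0.9965). U is at the origin and Q lies 20.7 along u from U, so Q = 20.7·u = (20.63, 1.732). Tangency of A1 to both parallel lines with radius 5.0 puts Z and J at U ± 5.0·n: Z = (-0.4184, 4.982), J = (0.4184, -4.982). Equal radii place V and F the same way about Q: V = Q + 5.0·n = (20.21, 6.715), F = Q − 5.0·n = (21.05, -3.250). Then |UV| = |V − U| = 21.30.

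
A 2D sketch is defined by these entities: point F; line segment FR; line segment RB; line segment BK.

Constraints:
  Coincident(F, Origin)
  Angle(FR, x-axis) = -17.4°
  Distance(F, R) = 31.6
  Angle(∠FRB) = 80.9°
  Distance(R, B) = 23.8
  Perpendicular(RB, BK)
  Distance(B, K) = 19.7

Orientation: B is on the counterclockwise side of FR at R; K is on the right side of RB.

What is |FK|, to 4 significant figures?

54.26

F is at the origin; FR runs at -17.4° with length 31.6, so R = 31.6·(cos -17.4°, sin -17.4°) = (30.15, -9.450). ∠FRB = 80.9°, so RB runs at -17.4° + (180° − 80.9°) = 81.70° from the x-axis; with |RB| = 23.8, B = R + 23.8·(cos 81.70°, sin 81.70°) = (33.59, 14.10). RB is perpendicular to BK; with |BK| = 19.7 on the right of RB, K = B + 19.7·(0.9895, -0.1444) = (53.08, 11.26). Then |FK| = |K − F| = 54.26.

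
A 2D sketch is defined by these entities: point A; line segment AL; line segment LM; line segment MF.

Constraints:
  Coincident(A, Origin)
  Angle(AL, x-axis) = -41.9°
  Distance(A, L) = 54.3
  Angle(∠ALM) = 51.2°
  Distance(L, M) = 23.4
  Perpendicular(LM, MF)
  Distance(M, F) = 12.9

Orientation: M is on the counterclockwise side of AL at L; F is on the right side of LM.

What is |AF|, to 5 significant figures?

56.231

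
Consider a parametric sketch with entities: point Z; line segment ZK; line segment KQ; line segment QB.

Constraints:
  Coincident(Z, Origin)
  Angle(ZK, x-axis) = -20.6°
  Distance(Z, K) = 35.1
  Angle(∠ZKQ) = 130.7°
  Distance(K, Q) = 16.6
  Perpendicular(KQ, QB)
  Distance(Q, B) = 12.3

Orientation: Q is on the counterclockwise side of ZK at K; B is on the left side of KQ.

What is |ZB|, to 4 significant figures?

42.00

∠ZKQ = 130.7°, so KQ runs at -20.6° + (180° − 130.7°) = 28.70° from the x-axis; with |KQ| = 16.6, Q = K + 16.6·(cos 28.70°, sin 28.70°) = (47.42, -4.378). KQ is perpendicular to QB; with |QB| = 12.3 on the left of KQ, B = Q + 12.3·(-0.4802, 0.8771) = (41.51, 6.411). Then |ZB| = |B − Z| = 42.00.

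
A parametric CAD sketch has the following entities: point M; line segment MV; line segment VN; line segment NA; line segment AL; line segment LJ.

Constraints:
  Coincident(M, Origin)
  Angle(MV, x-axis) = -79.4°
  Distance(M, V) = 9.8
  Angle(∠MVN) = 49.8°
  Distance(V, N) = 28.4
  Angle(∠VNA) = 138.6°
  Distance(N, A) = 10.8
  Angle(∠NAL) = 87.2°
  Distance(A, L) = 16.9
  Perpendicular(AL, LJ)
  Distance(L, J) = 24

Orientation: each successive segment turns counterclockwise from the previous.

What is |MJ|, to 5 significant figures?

5.0995

∠NAL = 87.2° gives AL at -175.00° from the x-axis; with |AL| = 16.9, L = (2.5021, 21.695). AL is perpendicular to LJ, so LJ runs at -85.000°; with |LJ| = 24.0, J = (4.5938, -2.2139). Then |MJ| = |J − M| = 5.0995.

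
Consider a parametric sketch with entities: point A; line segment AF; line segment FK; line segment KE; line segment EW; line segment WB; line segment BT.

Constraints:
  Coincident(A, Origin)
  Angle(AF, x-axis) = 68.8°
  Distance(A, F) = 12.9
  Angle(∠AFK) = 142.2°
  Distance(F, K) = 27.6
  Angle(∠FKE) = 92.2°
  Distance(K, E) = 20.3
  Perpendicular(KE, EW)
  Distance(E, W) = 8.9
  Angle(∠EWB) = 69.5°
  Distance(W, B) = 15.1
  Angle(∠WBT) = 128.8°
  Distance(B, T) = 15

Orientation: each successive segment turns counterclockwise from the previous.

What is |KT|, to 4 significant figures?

10.73

A is at the origin; AF runs at 68.8° with length 12.9, so F = (4.665, 12.03). ∠AFK = 142.2° gives FK at 106.6° from the x-axis; with |FK| = 27.6, K = (-3.220, 38.48). ∠FKE = 92.2° gives KE at -165.6° from the x-axis; with |KE| = 20.3, E = (-22.88, 33.43). The perpendicularity gives EW at right angles to KE, so EW runs at -75.60°; with |EW| = 8.9, W = (-20.67, 24.81). ∠EWB = 69.5° gives WB at 34.90° from the x-axis; with |WB| = 15.1, B = (-8.285, 33.45). ∠WBT = 128.8° gives BT at 86.10° from the x-axis; with |BT| = 15.0, T = (-7.264, 48.41). Then |KT| = |T − K| = 10.73.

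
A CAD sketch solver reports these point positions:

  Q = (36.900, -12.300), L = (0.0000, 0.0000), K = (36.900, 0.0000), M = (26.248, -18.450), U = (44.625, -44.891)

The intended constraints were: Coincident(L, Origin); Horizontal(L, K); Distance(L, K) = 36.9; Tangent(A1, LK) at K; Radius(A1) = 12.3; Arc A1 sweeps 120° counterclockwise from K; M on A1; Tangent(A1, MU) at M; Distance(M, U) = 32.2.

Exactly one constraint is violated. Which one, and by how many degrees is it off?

Tangent(A1, MU) at M — off by 4.80°.

L = (0.00, 0.00) ✓; L.y = 0.00, K.y = 0.00 ✓; |LK| = 36.90 ✓; ∠(QK, KL) = 90.00° ✓; |QK| = 12.30 ✓; bearing(Q→M) − bearing(Q→K) = 120.0° ✓; |QM| = 12.30 ✓; ∠(QM, MU) = 85.20° ✗; |MU| = 32.20 ✓.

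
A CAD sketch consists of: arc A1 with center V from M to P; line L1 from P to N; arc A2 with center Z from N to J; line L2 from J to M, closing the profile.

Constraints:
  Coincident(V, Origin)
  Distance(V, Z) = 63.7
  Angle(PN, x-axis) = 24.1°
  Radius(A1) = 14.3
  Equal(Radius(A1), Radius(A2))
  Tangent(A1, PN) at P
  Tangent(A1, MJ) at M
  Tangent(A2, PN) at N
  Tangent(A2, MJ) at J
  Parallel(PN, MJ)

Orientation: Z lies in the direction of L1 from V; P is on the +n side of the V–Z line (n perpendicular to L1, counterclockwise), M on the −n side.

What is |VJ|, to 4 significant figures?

65.29

Tangency of A1 to both parallel lines with radius 14.3 puts P and M at V ± 14.3·n: P = (-5.839, 13.05), M = (5.839, -13.05). Equal radii place N and J the same way about Z: N = Z + 14.3·n = (52.31, 39.06), J = Z − 14.3·n = (63.99, 12.96). Then |VJ| = |J − V| = 65.29.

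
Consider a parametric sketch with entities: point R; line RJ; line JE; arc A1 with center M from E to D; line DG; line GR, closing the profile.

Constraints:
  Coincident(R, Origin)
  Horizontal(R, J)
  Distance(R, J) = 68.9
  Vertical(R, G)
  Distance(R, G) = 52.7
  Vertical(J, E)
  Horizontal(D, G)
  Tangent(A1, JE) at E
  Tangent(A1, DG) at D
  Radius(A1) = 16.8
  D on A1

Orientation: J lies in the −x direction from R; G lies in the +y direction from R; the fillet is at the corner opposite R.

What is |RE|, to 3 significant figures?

77.7

The virtual corner opposite R is at (-68.9, 52.7). The tangent condition forces ME to be normal to JE and the tangent condition forces MD to be normal to DG, with radius 16.8, so the center M sits 16.8 in from both sides at M = (-52.1, 35.9). That places the tangent points at E = (-68.9, 35.9) on JE and D = (-52.1, 52.7) on DG. Then |RE| = |E − R| = 77.7.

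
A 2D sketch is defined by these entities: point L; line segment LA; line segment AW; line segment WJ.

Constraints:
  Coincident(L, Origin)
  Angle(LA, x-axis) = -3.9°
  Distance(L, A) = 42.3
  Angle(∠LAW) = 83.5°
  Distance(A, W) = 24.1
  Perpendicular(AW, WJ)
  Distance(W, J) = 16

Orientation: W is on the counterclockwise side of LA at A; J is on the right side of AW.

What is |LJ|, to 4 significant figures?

61.16

L is at the origin; LA runs at -3.9° with length 42.3, so A = 42.3·(cos -3.9°, sin -3.9°) = (42.20, -2.877). ∠LAW = 83.5°, so AW runs at -3.9° + (180° − 83.5°) = 92.60° from the x-axis; with |AW| = 24.1, W = A + 24.1·(cos 92.60°, sin 92.60°) = (41.11, 21.20). The perpendicularity gives WJ at right angles to AW; with |WJ| = 16.0 on the right of AW, J = W + 16.0·(0.9990, 0.04536) = (57.09, 21.92). Then |LJ| = |J − L| = 61.16.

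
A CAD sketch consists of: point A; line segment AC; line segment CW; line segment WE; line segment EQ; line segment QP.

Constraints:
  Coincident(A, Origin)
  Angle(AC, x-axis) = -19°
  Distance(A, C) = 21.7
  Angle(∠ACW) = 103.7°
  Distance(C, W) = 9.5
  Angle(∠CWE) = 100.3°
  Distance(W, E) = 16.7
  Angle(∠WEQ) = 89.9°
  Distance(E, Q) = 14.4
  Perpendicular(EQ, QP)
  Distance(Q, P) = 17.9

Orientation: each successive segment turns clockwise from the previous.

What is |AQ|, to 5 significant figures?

4.0423

∠CWE = 100.3° gives WE at -175.00° from the x-axis; with |WE| = 16.7, E = (3.0038, -17.980). ∠WEQ = 89.9° gives EQ at 94.900° from the x-axis; with |EQ| = 14.4, Q = (1.7738, -3.6323). Then |AQ| = |Q − A| = 4.0423.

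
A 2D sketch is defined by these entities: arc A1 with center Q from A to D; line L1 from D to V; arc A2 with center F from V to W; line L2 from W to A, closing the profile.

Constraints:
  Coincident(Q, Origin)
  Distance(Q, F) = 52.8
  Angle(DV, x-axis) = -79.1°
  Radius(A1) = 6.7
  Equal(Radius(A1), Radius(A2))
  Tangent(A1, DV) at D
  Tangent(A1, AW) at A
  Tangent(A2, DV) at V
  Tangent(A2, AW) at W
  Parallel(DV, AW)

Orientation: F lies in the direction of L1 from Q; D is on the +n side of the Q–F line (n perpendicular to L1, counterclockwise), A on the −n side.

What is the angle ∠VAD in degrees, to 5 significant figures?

75.760°

Tangency of A1 to both parallel lines with radius 6.7 puts D and A at Q ± 6.7·n: D = (6.5791, 1.2669), A = (-6.5791, -1.2669). Equal radii place V and W the same way about F: V = F + 6.7·n = (16.563, -50.580), W = F − 6.7·n = (3.4051, -53.114). Then cos ∠VAD = AV·AD / (|AV||AD|), giving 75.760°.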